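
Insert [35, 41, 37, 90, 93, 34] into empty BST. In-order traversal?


Insert 35: root
Insert 41: R from 35
Insert 37: R from 35 -> L from 41
Insert 90: R from 35 -> R from 41
Insert 93: R from 35 -> R from 41 -> R from 90
Insert 34: L from 35

In-order: [34, 35, 37, 41, 90, 93]


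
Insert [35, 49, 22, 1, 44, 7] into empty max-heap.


Insert 35: [35]
Insert 49: [49, 35]
Insert 22: [49, 35, 22]
Insert 1: [49, 35, 22, 1]
Insert 44: [49, 44, 22, 1, 35]
Insert 7: [49, 44, 22, 1, 35, 7]

Final heap: [49, 44, 22, 1, 35, 7]


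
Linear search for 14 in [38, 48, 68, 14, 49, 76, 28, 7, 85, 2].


i=0: 38!=14
i=1: 48!=14
i=2: 68!=14
i=3: 14==14 found!

Found at 3, 4 comps


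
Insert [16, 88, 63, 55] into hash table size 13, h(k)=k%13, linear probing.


Insert 16: h=3 -> slot 3
Insert 88: h=10 -> slot 10
Insert 63: h=11 -> slot 11
Insert 55: h=3, 1 probes -> slot 4

Table: [None, None, None, 16, 55, None, None, None, None, None, 88, 63, None]


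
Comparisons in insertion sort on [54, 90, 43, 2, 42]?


Algorithm: insertion sort
Input: [54, 90, 43, 2, 42]
Sorted: [2, 42, 43, 54, 90]

10


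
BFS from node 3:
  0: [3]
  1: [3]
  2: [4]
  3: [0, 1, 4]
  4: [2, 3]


Visit 3, enqueue [0, 1, 4]
Visit 0, enqueue []
Visit 1, enqueue []
Visit 4, enqueue [2]
Visit 2, enqueue []

BFS order: [3, 0, 1, 4, 2]


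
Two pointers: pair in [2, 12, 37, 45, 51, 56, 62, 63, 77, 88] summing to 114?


lo=0(2)+hi=9(88)=90
lo=1(12)+hi=9(88)=100
lo=2(37)+hi=9(88)=125
lo=2(37)+hi=8(77)=114

Yes: 37+77=114


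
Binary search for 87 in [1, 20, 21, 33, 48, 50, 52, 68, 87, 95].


Step 1: lo=0, hi=9, mid=4, val=48
Step 2: lo=5, hi=9, mid=7, val=68
Step 3: lo=8, hi=9, mid=8, val=87

Found at index 8


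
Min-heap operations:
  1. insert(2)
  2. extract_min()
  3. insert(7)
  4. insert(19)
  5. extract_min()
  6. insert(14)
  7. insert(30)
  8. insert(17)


insert(2) -> [2]
extract_min()->2, []
insert(7) -> [7]
insert(19) -> [7, 19]
extract_min()->7, [19]
insert(14) -> [14, 19]
insert(30) -> [14, 19, 30]
insert(17) -> [14, 17, 30, 19]

Final heap: [14, 17, 30, 19]


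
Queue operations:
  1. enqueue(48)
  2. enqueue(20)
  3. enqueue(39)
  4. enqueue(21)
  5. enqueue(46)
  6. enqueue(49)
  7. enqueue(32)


enqueue(48) -> [48]
enqueue(20) -> [48, 20]
enqueue(39) -> [48, 20, 39]
enqueue(21) -> [48, 20, 39, 21]
enqueue(46) -> [48, 20, 39, 21, 46]
enqueue(49) -> [48, 20, 39, 21, 46, 49]
enqueue(32) -> [48, 20, 39, 21, 46, 49, 32]

Final queue: [48, 20, 39, 21, 46, 49, 32]


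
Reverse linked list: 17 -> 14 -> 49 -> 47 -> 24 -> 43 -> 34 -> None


Step 1: curr=17, set curr.next=prev(None) | reversed so far: 17
Step 2: curr=14, set curr.next=prev(17) | reversed so far: 14 -> 17
Step 3: curr=49, set curr.next=prev(14) | reversed so far: 49 -> 14 -> 17
Step 4: curr=47, set curr.next=prev(49) | reversed so far: 47 -> 49 -> 14 -> 17
Step 5: curr=24, set curr.next=prev(47) | reversed so far: 24 -> 47 -> 49 -> 14 -> 17
Step 6: curr=43, set curr.next=prev(24) | reversed so far: 43 -> 24 -> 47 -> 49 -> 14 -> 17
Step 7: curr=34, set curr.next=prev(43) | reversed so far: 34 -> 43 -> 24 -> 47 -> 49 -> 14 -> 17

34 -> 43 -> 24 -> 47 -> 49 -> 14 -> 17 -> None


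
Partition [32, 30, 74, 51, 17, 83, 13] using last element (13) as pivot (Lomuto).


Pivot: 13
Place pivot at 0: [13, 30, 74, 51, 17, 83, 32]

Partitioned: [13, 30, 74, 51, 17, 83, 32]


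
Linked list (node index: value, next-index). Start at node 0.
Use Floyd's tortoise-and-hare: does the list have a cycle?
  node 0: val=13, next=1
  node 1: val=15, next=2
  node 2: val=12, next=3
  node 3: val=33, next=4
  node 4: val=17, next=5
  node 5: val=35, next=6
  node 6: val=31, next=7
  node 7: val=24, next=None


Floyd's tortoise (slow, +1) and hare (fast, +2):
  init: slow=0, fast=0
  step 1: slow=1, fast=2
  step 2: slow=2, fast=4
  step 3: slow=3, fast=6
  step 4: fast 6->7->None, no cycle

Cycle: no


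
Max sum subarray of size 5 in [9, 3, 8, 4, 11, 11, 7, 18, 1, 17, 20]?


[0:5]: 35
[1:6]: 37
[2:7]: 41
[3:8]: 51
[4:9]: 48
[5:10]: 54
[6:11]: 63

Max: 63 at [6:11]


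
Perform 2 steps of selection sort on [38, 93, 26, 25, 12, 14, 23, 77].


Initial: [38, 93, 26, 25, 12, 14, 23, 77]
Step 1: min=12 at 4
  Swap: [12, 93, 26, 25, 38, 14, 23, 77]
Step 2: min=14 at 5
  Swap: [12, 14, 26, 25, 38, 93, 23, 77]

After 2 steps: [12, 14, 26, 25, 38, 93, 23, 77]


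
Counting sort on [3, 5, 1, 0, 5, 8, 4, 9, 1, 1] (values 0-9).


Input: [3, 5, 1, 0, 5, 8, 4, 9, 1, 1]
Counts: [1, 3, 0, 1, 1, 2, 0, 0, 1, 1]

Sorted: [0, 1, 1, 1, 3, 4, 5, 5, 8, 9]


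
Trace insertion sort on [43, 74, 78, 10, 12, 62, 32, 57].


Initial: [43, 74, 78, 10, 12, 62, 32, 57]
Insert 74: [43, 74, 78, 10, 12, 62, 32, 57]
Insert 78: [43, 74, 78, 10, 12, 62, 32, 57]
Insert 10: [10, 43, 74, 78, 12, 62, 32, 57]
Insert 12: [10, 12, 43, 74, 78, 62, 32, 57]
Insert 62: [10, 12, 43, 62, 74, 78, 32, 57]
Insert 32: [10, 12, 32, 43, 62, 74, 78, 57]
Insert 57: [10, 12, 32, 43, 57, 62, 74, 78]

Sorted: [10, 12, 32, 43, 57, 62, 74, 78]


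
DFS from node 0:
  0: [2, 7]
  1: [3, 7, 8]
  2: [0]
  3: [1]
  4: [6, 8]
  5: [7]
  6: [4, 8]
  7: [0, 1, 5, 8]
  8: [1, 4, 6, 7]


Visit 0, push [7, 2]
Visit 2, push []
Visit 7, push [8, 5, 1]
Visit 1, push [8, 3]
Visit 3, push []
Visit 8, push [6, 4]
Visit 4, push [6]
Visit 6, push []
Visit 5, push []

DFS order: [0, 2, 7, 1, 3, 8, 4, 6, 5]


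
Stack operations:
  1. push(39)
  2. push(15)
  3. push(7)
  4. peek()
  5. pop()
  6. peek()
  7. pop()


push(39) -> [39]
push(15) -> [39, 15]
push(7) -> [39, 15, 7]
peek()->7
pop()->7, [39, 15]
peek()->15
pop()->15, [39]

Final stack: [39]


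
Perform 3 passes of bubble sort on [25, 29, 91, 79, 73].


Initial: [25, 29, 91, 79, 73]
Pass 1: [25, 29, 79, 73, 91] (2 swaps)
Pass 2: [25, 29, 73, 79, 91] (1 swaps)
Pass 3: [25, 29, 73, 79, 91] (0 swaps)

After 3 passes: [25, 29, 73, 79, 91]


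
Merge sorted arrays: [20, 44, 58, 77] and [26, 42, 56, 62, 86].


Take 20 from A
Take 26 from B
Take 42 from B
Take 44 from A
Take 56 from B
Take 58 from A
Take 62 from B
Take 77 from A

Merged: [20, 26, 42, 44, 56, 58, 62, 77, 86]


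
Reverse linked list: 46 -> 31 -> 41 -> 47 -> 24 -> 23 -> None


Step 1: curr=46, set curr.next=prev(None) | reversed so far: 46
Step 2: curr=31, set curr.next=prev(46) | reversed so far: 31 -> 46
Step 3: curr=41, set curr.next=prev(31) | reversed so far: 41 -> 31 -> 46
Step 4: curr=47, set curr.next=prev(41) | reversed so far: 47 -> 41 -> 31 -> 46
Step 5: curr=24, set curr.next=prev(47) | reversed so far: 24 -> 47 -> 41 -> 31 -> 46
Step 6: curr=23, set curr.next=prev(24) | reversed so far: 23 -> 24 -> 47 -> 41 -> 31 -> 46

23 -> 24 -> 47 -> 41 -> 31 -> 46 -> None


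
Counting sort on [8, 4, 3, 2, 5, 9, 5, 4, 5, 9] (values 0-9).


Input: [8, 4, 3, 2, 5, 9, 5, 4, 5, 9]
Counts: [0, 0, 1, 1, 2, 3, 0, 0, 1, 2]

Sorted: [2, 3, 4, 4, 5, 5, 5, 8, 9, 9]


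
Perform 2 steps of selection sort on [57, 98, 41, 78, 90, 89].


Initial: [57, 98, 41, 78, 90, 89]
Step 1: min=41 at 2
  Swap: [41, 98, 57, 78, 90, 89]
Step 2: min=57 at 2
  Swap: [41, 57, 98, 78, 90, 89]

After 2 steps: [41, 57, 98, 78, 90, 89]


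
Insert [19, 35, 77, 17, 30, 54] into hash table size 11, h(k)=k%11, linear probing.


Insert 19: h=8 -> slot 8
Insert 35: h=2 -> slot 2
Insert 77: h=0 -> slot 0
Insert 17: h=6 -> slot 6
Insert 30: h=8, 1 probes -> slot 9
Insert 54: h=10 -> slot 10

Table: [77, None, 35, None, None, None, 17, None, 19, 30, 54]


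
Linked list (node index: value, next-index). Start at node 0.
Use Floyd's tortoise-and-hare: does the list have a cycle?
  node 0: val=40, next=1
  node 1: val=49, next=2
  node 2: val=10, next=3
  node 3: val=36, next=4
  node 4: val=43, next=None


Floyd's tortoise (slow, +1) and hare (fast, +2):
  init: slow=0, fast=0
  step 1: slow=1, fast=2
  step 2: slow=2, fast=4
  step 3: fast -> None, no cycle

Cycle: no


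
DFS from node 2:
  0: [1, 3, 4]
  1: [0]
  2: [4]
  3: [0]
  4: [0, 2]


Visit 2, push [4]
Visit 4, push [0]
Visit 0, push [3, 1]
Visit 1, push []
Visit 3, push []

DFS order: [2, 4, 0, 1, 3]


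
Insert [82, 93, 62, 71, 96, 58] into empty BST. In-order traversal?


Insert 82: root
Insert 93: R from 82
Insert 62: L from 82
Insert 71: L from 82 -> R from 62
Insert 96: R from 82 -> R from 93
Insert 58: L from 82 -> L from 62

In-order: [58, 62, 71, 82, 93, 96]


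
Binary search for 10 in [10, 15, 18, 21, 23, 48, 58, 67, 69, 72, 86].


Step 1: lo=0, hi=10, mid=5, val=48
Step 2: lo=0, hi=4, mid=2, val=18
Step 3: lo=0, hi=1, mid=0, val=10

Found at index 0


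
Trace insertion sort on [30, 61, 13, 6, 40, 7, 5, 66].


Initial: [30, 61, 13, 6, 40, 7, 5, 66]
Insert 61: [30, 61, 13, 6, 40, 7, 5, 66]
Insert 13: [13, 30, 61, 6, 40, 7, 5, 66]
Insert 6: [6, 13, 30, 61, 40, 7, 5, 66]
Insert 40: [6, 13, 30, 40, 61, 7, 5, 66]
Insert 7: [6, 7, 13, 30, 40, 61, 5, 66]
Insert 5: [5, 6, 7, 13, 30, 40, 61, 66]
Insert 66: [5, 6, 7, 13, 30, 40, 61, 66]

Sorted: [5, 6, 7, 13, 30, 40, 61, 66]


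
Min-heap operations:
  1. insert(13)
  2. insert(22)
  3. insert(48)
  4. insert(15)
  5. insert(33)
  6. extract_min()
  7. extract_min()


insert(13) -> [13]
insert(22) -> [13, 22]
insert(48) -> [13, 22, 48]
insert(15) -> [13, 15, 48, 22]
insert(33) -> [13, 15, 48, 22, 33]
extract_min()->13, [15, 22, 48, 33]
extract_min()->15, [22, 33, 48]

Final heap: [22, 33, 48]


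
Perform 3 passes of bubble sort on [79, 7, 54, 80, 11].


Initial: [79, 7, 54, 80, 11]
Pass 1: [7, 54, 79, 11, 80] (3 swaps)
Pass 2: [7, 54, 11, 79, 80] (1 swaps)
Pass 3: [7, 11, 54, 79, 80] (1 swaps)

After 3 passes: [7, 11, 54, 79, 80]


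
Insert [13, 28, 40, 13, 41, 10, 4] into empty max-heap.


Insert 13: [13]
Insert 28: [28, 13]
Insert 40: [40, 13, 28]
Insert 13: [40, 13, 28, 13]
Insert 41: [41, 40, 28, 13, 13]
Insert 10: [41, 40, 28, 13, 13, 10]
Insert 4: [41, 40, 28, 13, 13, 10, 4]

Final heap: [41, 40, 28, 13, 13, 10, 4]


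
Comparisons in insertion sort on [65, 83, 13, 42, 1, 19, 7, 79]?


Algorithm: insertion sort
Input: [65, 83, 13, 42, 1, 19, 7, 79]
Sorted: [1, 7, 13, 19, 42, 65, 79, 83]

22


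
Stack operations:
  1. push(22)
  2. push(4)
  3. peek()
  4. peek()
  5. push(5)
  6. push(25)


push(22) -> [22]
push(4) -> [22, 4]
peek()->4
peek()->4
push(5) -> [22, 4, 5]
push(25) -> [22, 4, 5, 25]

Final stack: [22, 4, 5, 25]


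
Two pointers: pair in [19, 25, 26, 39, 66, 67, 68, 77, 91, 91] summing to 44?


lo=0(19)+hi=9(91)=110
lo=0(19)+hi=8(91)=110
lo=0(19)+hi=7(77)=96
lo=0(19)+hi=6(68)=87
lo=0(19)+hi=5(67)=86
lo=0(19)+hi=4(66)=85
lo=0(19)+hi=3(39)=58
lo=0(19)+hi=2(26)=45
lo=0(19)+hi=1(25)=44

Yes: 19+25=44


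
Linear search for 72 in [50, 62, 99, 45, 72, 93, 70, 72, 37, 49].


i=0: 50!=72
i=1: 62!=72
i=2: 99!=72
i=3: 45!=72
i=4: 72==72 found!

Found at 4, 5 comps


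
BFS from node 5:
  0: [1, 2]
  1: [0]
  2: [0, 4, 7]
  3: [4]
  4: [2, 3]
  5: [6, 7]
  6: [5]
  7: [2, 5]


Visit 5, enqueue [6, 7]
Visit 6, enqueue []
Visit 7, enqueue [2]
Visit 2, enqueue [0, 4]
Visit 0, enqueue [1]
Visit 4, enqueue [3]
Visit 1, enqueue []
Visit 3, enqueue []

BFS order: [5, 6, 7, 2, 0, 4, 1, 3]


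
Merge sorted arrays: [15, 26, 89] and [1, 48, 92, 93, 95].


Take 1 from B
Take 15 from A
Take 26 from A
Take 48 from B
Take 89 from A

Merged: [1, 15, 26, 48, 89, 92, 93, 95]


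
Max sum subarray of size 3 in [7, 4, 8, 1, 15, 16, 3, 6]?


[0:3]: 19
[1:4]: 13
[2:5]: 24
[3:6]: 32
[4:7]: 34
[5:8]: 25

Max: 34 at [4:7]


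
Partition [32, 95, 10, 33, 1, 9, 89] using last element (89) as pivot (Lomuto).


Pivot: 89
  32 <= 89: advance i (no swap)
  10 <= 89: swap -> [32, 10, 95, 33, 1, 9, 89]
  33 <= 89: swap -> [32, 10, 33, 95, 1, 9, 89]
  1 <= 89: swap -> [32, 10, 33, 1, 95, 9, 89]
  9 <= 89: swap -> [32, 10, 33, 1, 9, 95, 89]
Place pivot at 5: [32, 10, 33, 1, 9, 89, 95]

Partitioned: [32, 10, 33, 1, 9, 89, 95]


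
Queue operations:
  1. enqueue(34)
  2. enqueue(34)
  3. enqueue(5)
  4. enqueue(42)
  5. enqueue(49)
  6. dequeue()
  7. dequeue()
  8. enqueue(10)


enqueue(34) -> [34]
enqueue(34) -> [34, 34]
enqueue(5) -> [34, 34, 5]
enqueue(42) -> [34, 34, 5, 42]
enqueue(49) -> [34, 34, 5, 42, 49]
dequeue()->34, [34, 5, 42, 49]
dequeue()->34, [5, 42, 49]
enqueue(10) -> [5, 42, 49, 10]

Final queue: [5, 42, 49, 10]


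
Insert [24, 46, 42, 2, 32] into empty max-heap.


Insert 24: [24]
Insert 46: [46, 24]
Insert 42: [46, 24, 42]
Insert 2: [46, 24, 42, 2]
Insert 32: [46, 32, 42, 2, 24]

Final heap: [46, 32, 42, 2, 24]


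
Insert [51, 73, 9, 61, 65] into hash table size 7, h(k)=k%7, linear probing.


Insert 51: h=2 -> slot 2
Insert 73: h=3 -> slot 3
Insert 9: h=2, 2 probes -> slot 4
Insert 61: h=5 -> slot 5
Insert 65: h=2, 4 probes -> slot 6

Table: [None, None, 51, 73, 9, 61, 65]


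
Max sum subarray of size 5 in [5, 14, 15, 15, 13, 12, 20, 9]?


[0:5]: 62
[1:6]: 69
[2:7]: 75
[3:8]: 69

Max: 75 at [2:7]


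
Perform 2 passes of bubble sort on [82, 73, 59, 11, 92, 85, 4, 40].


Initial: [82, 73, 59, 11, 92, 85, 4, 40]
Pass 1: [73, 59, 11, 82, 85, 4, 40, 92] (6 swaps)
Pass 2: [59, 11, 73, 82, 4, 40, 85, 92] (4 swaps)

After 2 passes: [59, 11, 73, 82, 4, 40, 85, 92]


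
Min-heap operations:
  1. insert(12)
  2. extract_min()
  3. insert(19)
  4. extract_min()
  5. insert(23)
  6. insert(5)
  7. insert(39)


insert(12) -> [12]
extract_min()->12, []
insert(19) -> [19]
extract_min()->19, []
insert(23) -> [23]
insert(5) -> [5, 23]
insert(39) -> [5, 23, 39]

Final heap: [5, 23, 39]


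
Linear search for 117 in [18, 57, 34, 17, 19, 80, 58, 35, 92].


i=0: 18!=117
i=1: 57!=117
i=2: 34!=117
i=3: 17!=117
i=4: 19!=117
i=5: 80!=117
i=6: 58!=117
i=7: 35!=117
i=8: 92!=117

Not found, 9 comps


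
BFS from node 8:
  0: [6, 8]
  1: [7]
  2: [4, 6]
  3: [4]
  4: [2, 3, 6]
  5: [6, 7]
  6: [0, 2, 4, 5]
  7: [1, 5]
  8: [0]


Visit 8, enqueue [0]
Visit 0, enqueue [6]
Visit 6, enqueue [2, 4, 5]
Visit 2, enqueue []
Visit 4, enqueue [3]
Visit 5, enqueue [7]
Visit 3, enqueue []
Visit 7, enqueue [1]
Visit 1, enqueue []

BFS order: [8, 0, 6, 2, 4, 5, 3, 7, 1]


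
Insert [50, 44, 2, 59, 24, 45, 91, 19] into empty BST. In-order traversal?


Insert 50: root
Insert 44: L from 50
Insert 2: L from 50 -> L from 44
Insert 59: R from 50
Insert 24: L from 50 -> L from 44 -> R from 2
Insert 45: L from 50 -> R from 44
Insert 91: R from 50 -> R from 59
Insert 19: L from 50 -> L from 44 -> R from 2 -> L from 24

In-order: [2, 19, 24, 44, 45, 50, 59, 91]


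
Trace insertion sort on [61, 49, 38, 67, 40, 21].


Initial: [61, 49, 38, 67, 40, 21]
Insert 49: [49, 61, 38, 67, 40, 21]
Insert 38: [38, 49, 61, 67, 40, 21]
Insert 67: [38, 49, 61, 67, 40, 21]
Insert 40: [38, 40, 49, 61, 67, 21]
Insert 21: [21, 38, 40, 49, 61, 67]

Sorted: [21, 38, 40, 49, 61, 67]


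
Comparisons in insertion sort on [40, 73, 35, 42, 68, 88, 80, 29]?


Algorithm: insertion sort
Input: [40, 73, 35, 42, 68, 88, 80, 29]
Sorted: [29, 35, 40, 42, 68, 73, 80, 88]

17


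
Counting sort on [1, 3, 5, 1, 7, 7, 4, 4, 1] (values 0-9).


Input: [1, 3, 5, 1, 7, 7, 4, 4, 1]
Counts: [0, 3, 0, 1, 2, 1, 0, 2, 0, 0]

Sorted: [1, 1, 1, 3, 4, 4, 5, 7, 7]


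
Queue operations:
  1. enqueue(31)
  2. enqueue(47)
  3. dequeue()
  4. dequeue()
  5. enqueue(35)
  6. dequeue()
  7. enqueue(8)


enqueue(31) -> [31]
enqueue(47) -> [31, 47]
dequeue()->31, [47]
dequeue()->47, []
enqueue(35) -> [35]
dequeue()->35, []
enqueue(8) -> [8]

Final queue: [8]


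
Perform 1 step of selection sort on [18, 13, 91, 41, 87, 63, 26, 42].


Initial: [18, 13, 91, 41, 87, 63, 26, 42]
Step 1: min=13 at 1
  Swap: [13, 18, 91, 41, 87, 63, 26, 42]

After 1 step: [13, 18, 91, 41, 87, 63, 26, 42]


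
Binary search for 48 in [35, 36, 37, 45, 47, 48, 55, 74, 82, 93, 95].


Step 1: lo=0, hi=10, mid=5, val=48

Found at index 5


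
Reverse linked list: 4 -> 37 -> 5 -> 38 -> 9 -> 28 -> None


Step 1: curr=4, set curr.next=prev(None) | reversed so far: 4
Step 2: curr=37, set curr.next=prev(4) | reversed so far: 37 -> 4
Step 3: curr=5, set curr.next=prev(37) | reversed so far: 5 -> 37 -> 4
Step 4: curr=38, set curr.next=prev(5) | reversed so far: 38 -> 5 -> 37 -> 4
Step 5: curr=9, set curr.next=prev(38) | reversed so far: 9 -> 38 -> 5 -> 37 -> 4
Step 6: curr=28, set curr.next=prev(9) | reversed so far: 28 -> 9 -> 38 -> 5 -> 37 -> 4

28 -> 9 -> 38 -> 5 -> 37 -> 4 -> None


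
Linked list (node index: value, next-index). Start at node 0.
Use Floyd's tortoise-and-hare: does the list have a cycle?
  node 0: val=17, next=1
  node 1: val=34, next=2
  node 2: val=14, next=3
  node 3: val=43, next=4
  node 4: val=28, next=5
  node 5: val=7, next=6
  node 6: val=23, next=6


Floyd's tortoise (slow, +1) and hare (fast, +2):
  init: slow=0, fast=0
  step 1: slow=1, fast=2
  step 2: slow=2, fast=4
  step 3: slow=3, fast=6
  step 4: slow=4, fast=6
  step 5: slow=5, fast=6
  step 6: slow=6, fast=6
  slow == fast at node 6: cycle detected

Cycle: yes


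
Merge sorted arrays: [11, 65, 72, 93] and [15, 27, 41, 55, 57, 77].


Take 11 from A
Take 15 from B
Take 27 from B
Take 41 from B
Take 55 from B
Take 57 from B
Take 65 from A
Take 72 from A
Take 77 from B

Merged: [11, 15, 27, 41, 55, 57, 65, 72, 77, 93]


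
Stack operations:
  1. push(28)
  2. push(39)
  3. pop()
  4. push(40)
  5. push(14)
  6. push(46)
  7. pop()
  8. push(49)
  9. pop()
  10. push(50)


push(28) -> [28]
push(39) -> [28, 39]
pop()->39, [28]
push(40) -> [28, 40]
push(14) -> [28, 40, 14]
push(46) -> [28, 40, 14, 46]
pop()->46, [28, 40, 14]
push(49) -> [28, 40, 14, 49]
pop()->49, [28, 40, 14]
push(50) -> [28, 40, 14, 50]

Final stack: [28, 40, 14, 50]


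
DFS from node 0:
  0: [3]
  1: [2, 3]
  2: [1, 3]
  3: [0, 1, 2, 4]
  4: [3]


Visit 0, push [3]
Visit 3, push [4, 2, 1]
Visit 1, push [2]
Visit 2, push []
Visit 4, push []

DFS order: [0, 3, 1, 2, 4]


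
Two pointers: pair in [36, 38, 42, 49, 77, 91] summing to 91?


lo=0(36)+hi=5(91)=127
lo=0(36)+hi=4(77)=113
lo=0(36)+hi=3(49)=85
lo=1(38)+hi=3(49)=87
lo=2(42)+hi=3(49)=91

Yes: 42+49=91


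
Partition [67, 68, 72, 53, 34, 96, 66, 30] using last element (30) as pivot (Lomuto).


Pivot: 30
Place pivot at 0: [30, 68, 72, 53, 34, 96, 66, 67]

Partitioned: [30, 68, 72, 53, 34, 96, 66, 67]


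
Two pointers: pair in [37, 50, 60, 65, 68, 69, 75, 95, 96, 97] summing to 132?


lo=0(37)+hi=9(97)=134
lo=0(37)+hi=8(96)=133
lo=0(37)+hi=7(95)=132

Yes: 37+95=132


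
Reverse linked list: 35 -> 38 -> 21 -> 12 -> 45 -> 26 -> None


Step 1: curr=35, set curr.next=prev(None) | reversed so far: 35
Step 2: curr=38, set curr.next=prev(35) | reversed so far: 38 -> 35
Step 3: curr=21, set curr.next=prev(38) | reversed so far: 21 -> 38 -> 35
Step 4: curr=12, set curr.next=prev(21) | reversed so far: 12 -> 21 -> 38 -> 35
Step 5: curr=45, set curr.next=prev(12) | reversed so far: 45 -> 12 -> 21 -> 38 -> 35
Step 6: curr=26, set curr.next=prev(45) | reversed so far: 26 -> 45 -> 12 -> 21 -> 38 -> 35

26 -> 45 -> 12 -> 21 -> 38 -> 35 -> None


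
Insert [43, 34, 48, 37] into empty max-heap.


Insert 43: [43]
Insert 34: [43, 34]
Insert 48: [48, 34, 43]
Insert 37: [48, 37, 43, 34]

Final heap: [48, 37, 43, 34]


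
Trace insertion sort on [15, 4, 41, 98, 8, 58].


Initial: [15, 4, 41, 98, 8, 58]
Insert 4: [4, 15, 41, 98, 8, 58]
Insert 41: [4, 15, 41, 98, 8, 58]
Insert 98: [4, 15, 41, 98, 8, 58]
Insert 8: [4, 8, 15, 41, 98, 58]
Insert 58: [4, 8, 15, 41, 58, 98]

Sorted: [4, 8, 15, 41, 58, 98]


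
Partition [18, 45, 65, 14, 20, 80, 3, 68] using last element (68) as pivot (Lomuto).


Pivot: 68
  18 <= 68: advance i (no swap)
  45 <= 68: advance i (no swap)
  65 <= 68: advance i (no swap)
  14 <= 68: advance i (no swap)
  20 <= 68: advance i (no swap)
  3 <= 68: swap -> [18, 45, 65, 14, 20, 3, 80, 68]
Place pivot at 6: [18, 45, 65, 14, 20, 3, 68, 80]

Partitioned: [18, 45, 65, 14, 20, 3, 68, 80]


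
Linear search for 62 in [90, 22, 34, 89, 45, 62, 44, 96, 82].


i=0: 90!=62
i=1: 22!=62
i=2: 34!=62
i=3: 89!=62
i=4: 45!=62
i=5: 62==62 found!

Found at 5, 6 comps


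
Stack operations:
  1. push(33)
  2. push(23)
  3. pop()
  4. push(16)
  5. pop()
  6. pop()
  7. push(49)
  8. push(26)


push(33) -> [33]
push(23) -> [33, 23]
pop()->23, [33]
push(16) -> [33, 16]
pop()->16, [33]
pop()->33, []
push(49) -> [49]
push(26) -> [49, 26]

Final stack: [49, 26]


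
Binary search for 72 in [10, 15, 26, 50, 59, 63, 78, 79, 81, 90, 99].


Step 1: lo=0, hi=10, mid=5, val=63
Step 2: lo=6, hi=10, mid=8, val=81
Step 3: lo=6, hi=7, mid=6, val=78

Not found


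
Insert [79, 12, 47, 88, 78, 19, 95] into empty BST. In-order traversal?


Insert 79: root
Insert 12: L from 79
Insert 47: L from 79 -> R from 12
Insert 88: R from 79
Insert 78: L from 79 -> R from 12 -> R from 47
Insert 19: L from 79 -> R from 12 -> L from 47
Insert 95: R from 79 -> R from 88

In-order: [12, 19, 47, 78, 79, 88, 95]


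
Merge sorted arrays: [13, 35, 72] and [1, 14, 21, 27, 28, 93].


Take 1 from B
Take 13 from A
Take 14 from B
Take 21 from B
Take 27 from B
Take 28 from B
Take 35 from A
Take 72 from A

Merged: [1, 13, 14, 21, 27, 28, 35, 72, 93]


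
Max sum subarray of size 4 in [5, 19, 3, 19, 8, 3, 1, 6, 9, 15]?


[0:4]: 46
[1:5]: 49
[2:6]: 33
[3:7]: 31
[4:8]: 18
[5:9]: 19
[6:10]: 31

Max: 49 at [1:5]


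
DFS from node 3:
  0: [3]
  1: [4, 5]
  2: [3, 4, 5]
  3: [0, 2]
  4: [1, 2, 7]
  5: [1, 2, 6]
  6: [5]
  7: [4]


Visit 3, push [2, 0]
Visit 0, push []
Visit 2, push [5, 4]
Visit 4, push [7, 1]
Visit 1, push [5]
Visit 5, push [6]
Visit 6, push []
Visit 7, push []

DFS order: [3, 0, 2, 4, 1, 5, 6, 7]


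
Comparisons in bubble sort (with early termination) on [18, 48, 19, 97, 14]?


Algorithm: bubble sort (with early termination)
Input: [18, 48, 19, 97, 14]
Sorted: [14, 18, 19, 48, 97]

10


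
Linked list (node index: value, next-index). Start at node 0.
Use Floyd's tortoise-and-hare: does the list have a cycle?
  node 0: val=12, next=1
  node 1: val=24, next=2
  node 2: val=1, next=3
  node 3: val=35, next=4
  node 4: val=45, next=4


Floyd's tortoise (slow, +1) and hare (fast, +2):
  init: slow=0, fast=0
  step 1: slow=1, fast=2
  step 2: slow=2, fast=4
  step 3: slow=3, fast=4
  step 4: slow=4, fast=4
  slow == fast at node 4: cycle detected

Cycle: yes


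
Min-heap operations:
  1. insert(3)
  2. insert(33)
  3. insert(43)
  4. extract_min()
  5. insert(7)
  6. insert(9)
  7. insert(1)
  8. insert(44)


insert(3) -> [3]
insert(33) -> [3, 33]
insert(43) -> [3, 33, 43]
extract_min()->3, [33, 43]
insert(7) -> [7, 43, 33]
insert(9) -> [7, 9, 33, 43]
insert(1) -> [1, 7, 33, 43, 9]
insert(44) -> [1, 7, 33, 43, 9, 44]

Final heap: [1, 7, 33, 43, 9, 44]


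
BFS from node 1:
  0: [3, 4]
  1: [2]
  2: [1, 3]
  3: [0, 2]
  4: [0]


Visit 1, enqueue [2]
Visit 2, enqueue [3]
Visit 3, enqueue [0]
Visit 0, enqueue [4]
Visit 4, enqueue []

BFS order: [1, 2, 3, 0, 4]


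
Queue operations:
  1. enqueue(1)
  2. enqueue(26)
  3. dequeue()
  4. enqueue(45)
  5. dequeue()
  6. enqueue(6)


enqueue(1) -> [1]
enqueue(26) -> [1, 26]
dequeue()->1, [26]
enqueue(45) -> [26, 45]
dequeue()->26, [45]
enqueue(6) -> [45, 6]

Final queue: [45, 6]


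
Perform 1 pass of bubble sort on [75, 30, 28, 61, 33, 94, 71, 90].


Initial: [75, 30, 28, 61, 33, 94, 71, 90]
Pass 1: [30, 28, 61, 33, 75, 71, 90, 94] (6 swaps)

After 1 pass: [30, 28, 61, 33, 75, 71, 90, 94]


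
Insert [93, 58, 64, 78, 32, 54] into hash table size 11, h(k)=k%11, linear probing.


Insert 93: h=5 -> slot 5
Insert 58: h=3 -> slot 3
Insert 64: h=9 -> slot 9
Insert 78: h=1 -> slot 1
Insert 32: h=10 -> slot 10
Insert 54: h=10, 1 probes -> slot 0

Table: [54, 78, None, 58, None, 93, None, None, None, 64, 32]


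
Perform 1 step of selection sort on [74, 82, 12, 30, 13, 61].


Initial: [74, 82, 12, 30, 13, 61]
Step 1: min=12 at 2
  Swap: [12, 82, 74, 30, 13, 61]

After 1 step: [12, 82, 74, 30, 13, 61]


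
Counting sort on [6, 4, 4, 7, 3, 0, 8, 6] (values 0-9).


Input: [6, 4, 4, 7, 3, 0, 8, 6]
Counts: [1, 0, 0, 1, 2, 0, 2, 1, 1, 0]

Sorted: [0, 3, 4, 4, 6, 6, 7, 8]


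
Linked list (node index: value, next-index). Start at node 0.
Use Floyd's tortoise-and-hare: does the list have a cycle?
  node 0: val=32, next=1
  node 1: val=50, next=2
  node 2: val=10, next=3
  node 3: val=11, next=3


Floyd's tortoise (slow, +1) and hare (fast, +2):
  init: slow=0, fast=0
  step 1: slow=1, fast=2
  step 2: slow=2, fast=3
  step 3: slow=3, fast=3
  slow == fast at node 3: cycle detected

Cycle: yes


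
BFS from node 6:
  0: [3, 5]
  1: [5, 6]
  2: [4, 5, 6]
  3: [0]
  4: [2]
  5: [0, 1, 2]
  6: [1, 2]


Visit 6, enqueue [1, 2]
Visit 1, enqueue [5]
Visit 2, enqueue [4]
Visit 5, enqueue [0]
Visit 4, enqueue []
Visit 0, enqueue [3]
Visit 3, enqueue []

BFS order: [6, 1, 2, 5, 4, 0, 3]


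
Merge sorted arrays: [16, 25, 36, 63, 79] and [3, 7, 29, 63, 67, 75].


Take 3 from B
Take 7 from B
Take 16 from A
Take 25 from A
Take 29 from B
Take 36 from A
Take 63 from A
Take 63 from B
Take 67 from B
Take 75 from B

Merged: [3, 7, 16, 25, 29, 36, 63, 63, 67, 75, 79]


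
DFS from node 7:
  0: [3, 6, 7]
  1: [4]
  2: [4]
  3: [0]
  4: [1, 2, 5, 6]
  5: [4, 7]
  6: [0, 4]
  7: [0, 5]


Visit 7, push [5, 0]
Visit 0, push [6, 3]
Visit 3, push []
Visit 6, push [4]
Visit 4, push [5, 2, 1]
Visit 1, push []
Visit 2, push []
Visit 5, push []

DFS order: [7, 0, 3, 6, 4, 1, 2, 5]


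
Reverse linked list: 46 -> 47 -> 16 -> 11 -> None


Step 1: curr=46, set curr.next=prev(None) | reversed so far: 46
Step 2: curr=47, set curr.next=prev(46) | reversed so far: 47 -> 46
Step 3: curr=16, set curr.next=prev(47) | reversed so far: 16 -> 47 -> 46
Step 4: curr=11, set curr.next=prev(16) | reversed so far: 11 -> 16 -> 47 -> 46

11 -> 16 -> 47 -> 46 -> None


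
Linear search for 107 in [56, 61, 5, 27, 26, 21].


i=0: 56!=107
i=1: 61!=107
i=2: 5!=107
i=3: 27!=107
i=4: 26!=107
i=5: 21!=107

Not found, 6 comps


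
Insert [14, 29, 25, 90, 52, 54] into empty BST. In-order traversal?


Insert 14: root
Insert 29: R from 14
Insert 25: R from 14 -> L from 29
Insert 90: R from 14 -> R from 29
Insert 52: R from 14 -> R from 29 -> L from 90
Insert 54: R from 14 -> R from 29 -> L from 90 -> R from 52

In-order: [14, 25, 29, 52, 54, 90]


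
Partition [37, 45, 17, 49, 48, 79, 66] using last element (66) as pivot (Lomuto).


Pivot: 66
  37 <= 66: advance i (no swap)
  45 <= 66: advance i (no swap)
  17 <= 66: advance i (no swap)
  49 <= 66: advance i (no swap)
  48 <= 66: advance i (no swap)
Place pivot at 5: [37, 45, 17, 49, 48, 66, 79]

Partitioned: [37, 45, 17, 49, 48, 66, 79]


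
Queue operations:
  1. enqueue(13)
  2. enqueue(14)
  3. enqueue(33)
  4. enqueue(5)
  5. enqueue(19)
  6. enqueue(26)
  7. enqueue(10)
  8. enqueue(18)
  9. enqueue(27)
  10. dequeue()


enqueue(13) -> [13]
enqueue(14) -> [13, 14]
enqueue(33) -> [13, 14, 33]
enqueue(5) -> [13, 14, 33, 5]
enqueue(19) -> [13, 14, 33, 5, 19]
enqueue(26) -> [13, 14, 33, 5, 19, 26]
enqueue(10) -> [13, 14, 33, 5, 19, 26, 10]
enqueue(18) -> [13, 14, 33, 5, 19, 26, 10, 18]
enqueue(27) -> [13, 14, 33, 5, 19, 26, 10, 18, 27]
dequeue()->13, [14, 33, 5, 19, 26, 10, 18, 27]

Final queue: [14, 33, 5, 19, 26, 10, 18, 27]


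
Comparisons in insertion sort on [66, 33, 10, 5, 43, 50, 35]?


Algorithm: insertion sort
Input: [66, 33, 10, 5, 43, 50, 35]
Sorted: [5, 10, 33, 35, 43, 50, 66]

14


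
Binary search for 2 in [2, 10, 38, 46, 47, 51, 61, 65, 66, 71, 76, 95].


Step 1: lo=0, hi=11, mid=5, val=51
Step 2: lo=0, hi=4, mid=2, val=38
Step 3: lo=0, hi=1, mid=0, val=2

Found at index 0


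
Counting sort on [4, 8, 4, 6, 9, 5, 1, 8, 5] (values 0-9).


Input: [4, 8, 4, 6, 9, 5, 1, 8, 5]
Counts: [0, 1, 0, 0, 2, 2, 1, 0, 2, 1]

Sorted: [1, 4, 4, 5, 5, 6, 8, 8, 9]


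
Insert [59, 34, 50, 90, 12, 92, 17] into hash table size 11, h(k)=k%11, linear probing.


Insert 59: h=4 -> slot 4
Insert 34: h=1 -> slot 1
Insert 50: h=6 -> slot 6
Insert 90: h=2 -> slot 2
Insert 12: h=1, 2 probes -> slot 3
Insert 92: h=4, 1 probes -> slot 5
Insert 17: h=6, 1 probes -> slot 7

Table: [None, 34, 90, 12, 59, 92, 50, 17, None, None, None]


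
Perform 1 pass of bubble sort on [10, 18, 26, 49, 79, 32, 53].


Initial: [10, 18, 26, 49, 79, 32, 53]
Pass 1: [10, 18, 26, 49, 32, 53, 79] (2 swaps)

After 1 pass: [10, 18, 26, 49, 32, 53, 79]


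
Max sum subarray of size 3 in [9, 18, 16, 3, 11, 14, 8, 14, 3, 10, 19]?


[0:3]: 43
[1:4]: 37
[2:5]: 30
[3:6]: 28
[4:7]: 33
[5:8]: 36
[6:9]: 25
[7:10]: 27
[8:11]: 32

Max: 43 at [0:3]


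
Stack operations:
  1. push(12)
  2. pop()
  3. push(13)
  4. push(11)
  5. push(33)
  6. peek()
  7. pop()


push(12) -> [12]
pop()->12, []
push(13) -> [13]
push(11) -> [13, 11]
push(33) -> [13, 11, 33]
peek()->33
pop()->33, [13, 11]

Final stack: [13, 11]


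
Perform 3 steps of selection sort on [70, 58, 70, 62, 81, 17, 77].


Initial: [70, 58, 70, 62, 81, 17, 77]
Step 1: min=17 at 5
  Swap: [17, 58, 70, 62, 81, 70, 77]
Step 2: min=58 at 1
  Swap: [17, 58, 70, 62, 81, 70, 77]
Step 3: min=62 at 3
  Swap: [17, 58, 62, 70, 81, 70, 77]

After 3 steps: [17, 58, 62, 70, 81, 70, 77]


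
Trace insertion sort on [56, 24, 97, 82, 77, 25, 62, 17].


Initial: [56, 24, 97, 82, 77, 25, 62, 17]
Insert 24: [24, 56, 97, 82, 77, 25, 62, 17]
Insert 97: [24, 56, 97, 82, 77, 25, 62, 17]
Insert 82: [24, 56, 82, 97, 77, 25, 62, 17]
Insert 77: [24, 56, 77, 82, 97, 25, 62, 17]
Insert 25: [24, 25, 56, 77, 82, 97, 62, 17]
Insert 62: [24, 25, 56, 62, 77, 82, 97, 17]
Insert 17: [17, 24, 25, 56, 62, 77, 82, 97]

Sorted: [17, 24, 25, 56, 62, 77, 82, 97]


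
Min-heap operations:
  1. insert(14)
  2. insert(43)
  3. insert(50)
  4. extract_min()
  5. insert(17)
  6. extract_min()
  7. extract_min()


insert(14) -> [14]
insert(43) -> [14, 43]
insert(50) -> [14, 43, 50]
extract_min()->14, [43, 50]
insert(17) -> [17, 50, 43]
extract_min()->17, [43, 50]
extract_min()->43, [50]

Final heap: [50]


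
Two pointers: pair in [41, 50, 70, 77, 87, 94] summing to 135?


lo=0(41)+hi=5(94)=135

Yes: 41+94=135


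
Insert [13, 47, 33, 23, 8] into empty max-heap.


Insert 13: [13]
Insert 47: [47, 13]
Insert 33: [47, 13, 33]
Insert 23: [47, 23, 33, 13]
Insert 8: [47, 23, 33, 13, 8]

Final heap: [47, 23, 33, 13, 8]


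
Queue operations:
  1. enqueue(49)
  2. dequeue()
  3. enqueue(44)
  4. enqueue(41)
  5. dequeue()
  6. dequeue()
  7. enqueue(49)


enqueue(49) -> [49]
dequeue()->49, []
enqueue(44) -> [44]
enqueue(41) -> [44, 41]
dequeue()->44, [41]
dequeue()->41, []
enqueue(49) -> [49]

Final queue: [49]


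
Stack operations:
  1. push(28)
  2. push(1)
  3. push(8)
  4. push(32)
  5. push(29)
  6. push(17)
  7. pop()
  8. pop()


push(28) -> [28]
push(1) -> [28, 1]
push(8) -> [28, 1, 8]
push(32) -> [28, 1, 8, 32]
push(29) -> [28, 1, 8, 32, 29]
push(17) -> [28, 1, 8, 32, 29, 17]
pop()->17, [28, 1, 8, 32, 29]
pop()->29, [28, 1, 8, 32]

Final stack: [28, 1, 8, 32]


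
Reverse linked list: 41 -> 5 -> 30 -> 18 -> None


Step 1: curr=41, set curr.next=prev(None) | reversed so far: 41
Step 2: curr=5, set curr.next=prev(41) | reversed so far: 5 -> 41
Step 3: curr=30, set curr.next=prev(5) | reversed so far: 30 -> 5 -> 41
Step 4: curr=18, set curr.next=prev(30) | reversed so far: 18 -> 30 -> 5 -> 41

18 -> 30 -> 5 -> 41 -> None


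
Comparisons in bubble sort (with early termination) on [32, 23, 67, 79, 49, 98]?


Algorithm: bubble sort (with early termination)
Input: [32, 23, 67, 79, 49, 98]
Sorted: [23, 32, 49, 67, 79, 98]

12


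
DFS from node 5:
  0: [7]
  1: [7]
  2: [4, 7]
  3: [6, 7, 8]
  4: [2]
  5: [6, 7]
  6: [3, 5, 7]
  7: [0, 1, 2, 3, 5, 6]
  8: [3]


Visit 5, push [7, 6]
Visit 6, push [7, 3]
Visit 3, push [8, 7]
Visit 7, push [2, 1, 0]
Visit 0, push []
Visit 1, push []
Visit 2, push [4]
Visit 4, push []
Visit 8, push []

DFS order: [5, 6, 3, 7, 0, 1, 2, 4, 8]


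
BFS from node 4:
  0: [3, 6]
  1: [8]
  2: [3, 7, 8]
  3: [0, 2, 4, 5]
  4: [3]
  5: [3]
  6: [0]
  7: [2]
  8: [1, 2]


Visit 4, enqueue [3]
Visit 3, enqueue [0, 2, 5]
Visit 0, enqueue [6]
Visit 2, enqueue [7, 8]
Visit 5, enqueue []
Visit 6, enqueue []
Visit 7, enqueue []
Visit 8, enqueue [1]
Visit 1, enqueue []

BFS order: [4, 3, 0, 2, 5, 6, 7, 8, 1]


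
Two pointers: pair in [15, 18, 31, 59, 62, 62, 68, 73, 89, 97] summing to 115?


lo=0(15)+hi=9(97)=112
lo=1(18)+hi=9(97)=115

Yes: 18+97=115


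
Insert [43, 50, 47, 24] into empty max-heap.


Insert 43: [43]
Insert 50: [50, 43]
Insert 47: [50, 43, 47]
Insert 24: [50, 43, 47, 24]

Final heap: [50, 43, 47, 24]


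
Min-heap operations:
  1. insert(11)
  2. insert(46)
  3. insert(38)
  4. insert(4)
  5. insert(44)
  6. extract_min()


insert(11) -> [11]
insert(46) -> [11, 46]
insert(38) -> [11, 46, 38]
insert(4) -> [4, 11, 38, 46]
insert(44) -> [4, 11, 38, 46, 44]
extract_min()->4, [11, 44, 38, 46]

Final heap: [11, 44, 38, 46]


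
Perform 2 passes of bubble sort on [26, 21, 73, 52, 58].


Initial: [26, 21, 73, 52, 58]
Pass 1: [21, 26, 52, 58, 73] (3 swaps)
Pass 2: [21, 26, 52, 58, 73] (0 swaps)

After 2 passes: [21, 26, 52, 58, 73]


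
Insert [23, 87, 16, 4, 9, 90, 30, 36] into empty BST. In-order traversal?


Insert 23: root
Insert 87: R from 23
Insert 16: L from 23
Insert 4: L from 23 -> L from 16
Insert 9: L from 23 -> L from 16 -> R from 4
Insert 90: R from 23 -> R from 87
Insert 30: R from 23 -> L from 87
Insert 36: R from 23 -> L from 87 -> R from 30

In-order: [4, 9, 16, 23, 30, 36, 87, 90]


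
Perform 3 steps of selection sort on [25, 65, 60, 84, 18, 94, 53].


Initial: [25, 65, 60, 84, 18, 94, 53]
Step 1: min=18 at 4
  Swap: [18, 65, 60, 84, 25, 94, 53]
Step 2: min=25 at 4
  Swap: [18, 25, 60, 84, 65, 94, 53]
Step 3: min=53 at 6
  Swap: [18, 25, 53, 84, 65, 94, 60]

After 3 steps: [18, 25, 53, 84, 65, 94, 60]


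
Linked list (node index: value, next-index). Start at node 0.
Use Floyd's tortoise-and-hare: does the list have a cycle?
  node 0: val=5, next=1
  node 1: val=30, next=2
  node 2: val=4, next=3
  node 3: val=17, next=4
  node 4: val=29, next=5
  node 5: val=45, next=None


Floyd's tortoise (slow, +1) and hare (fast, +2):
  init: slow=0, fast=0
  step 1: slow=1, fast=2
  step 2: slow=2, fast=4
  step 3: fast 4->5->None, no cycle

Cycle: no


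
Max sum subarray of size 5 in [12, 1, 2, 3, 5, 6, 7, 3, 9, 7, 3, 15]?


[0:5]: 23
[1:6]: 17
[2:7]: 23
[3:8]: 24
[4:9]: 30
[5:10]: 32
[6:11]: 29
[7:12]: 37

Max: 37 at [7:12]


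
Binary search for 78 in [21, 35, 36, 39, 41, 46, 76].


Step 1: lo=0, hi=6, mid=3, val=39
Step 2: lo=4, hi=6, mid=5, val=46
Step 3: lo=6, hi=6, mid=6, val=76

Not found


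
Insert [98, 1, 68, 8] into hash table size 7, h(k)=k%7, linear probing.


Insert 98: h=0 -> slot 0
Insert 1: h=1 -> slot 1
Insert 68: h=5 -> slot 5
Insert 8: h=1, 1 probes -> slot 2

Table: [98, 1, 8, None, None, 68, None]


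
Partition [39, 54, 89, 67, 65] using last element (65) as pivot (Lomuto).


Pivot: 65
  39 <= 65: advance i (no swap)
  54 <= 65: advance i (no swap)
Place pivot at 2: [39, 54, 65, 67, 89]

Partitioned: [39, 54, 65, 67, 89]


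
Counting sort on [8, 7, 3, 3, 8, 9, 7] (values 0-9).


Input: [8, 7, 3, 3, 8, 9, 7]
Counts: [0, 0, 0, 2, 0, 0, 0, 2, 2, 1]

Sorted: [3, 3, 7, 7, 8, 8, 9]


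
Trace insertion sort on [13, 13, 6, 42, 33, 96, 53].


Initial: [13, 13, 6, 42, 33, 96, 53]
Insert 13: [13, 13, 6, 42, 33, 96, 53]
Insert 6: [6, 13, 13, 42, 33, 96, 53]
Insert 42: [6, 13, 13, 42, 33, 96, 53]
Insert 33: [6, 13, 13, 33, 42, 96, 53]
Insert 96: [6, 13, 13, 33, 42, 96, 53]
Insert 53: [6, 13, 13, 33, 42, 53, 96]

Sorted: [6, 13, 13, 33, 42, 53, 96]


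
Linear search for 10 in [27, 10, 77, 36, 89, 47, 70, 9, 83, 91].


i=0: 27!=10
i=1: 10==10 found!

Found at 1, 2 comps


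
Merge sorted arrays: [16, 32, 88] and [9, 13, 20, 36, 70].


Take 9 from B
Take 13 from B
Take 16 from A
Take 20 from B
Take 32 from A
Take 36 from B
Take 70 from B

Merged: [9, 13, 16, 20, 32, 36, 70, 88]


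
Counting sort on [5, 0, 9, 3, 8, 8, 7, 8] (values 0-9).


Input: [5, 0, 9, 3, 8, 8, 7, 8]
Counts: [1, 0, 0, 1, 0, 1, 0, 1, 3, 1]

Sorted: [0, 3, 5, 7, 8, 8, 8, 9]


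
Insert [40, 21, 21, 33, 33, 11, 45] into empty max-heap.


Insert 40: [40]
Insert 21: [40, 21]
Insert 21: [40, 21, 21]
Insert 33: [40, 33, 21, 21]
Insert 33: [40, 33, 21, 21, 33]
Insert 11: [40, 33, 21, 21, 33, 11]
Insert 45: [45, 33, 40, 21, 33, 11, 21]

Final heap: [45, 33, 40, 21, 33, 11, 21]


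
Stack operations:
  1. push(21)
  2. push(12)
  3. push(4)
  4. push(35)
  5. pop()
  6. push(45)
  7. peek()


push(21) -> [21]
push(12) -> [21, 12]
push(4) -> [21, 12, 4]
push(35) -> [21, 12, 4, 35]
pop()->35, [21, 12, 4]
push(45) -> [21, 12, 4, 45]
peek()->45

Final stack: [21, 12, 4, 45]


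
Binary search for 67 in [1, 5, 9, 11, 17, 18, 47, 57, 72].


Step 1: lo=0, hi=8, mid=4, val=17
Step 2: lo=5, hi=8, mid=6, val=47
Step 3: lo=7, hi=8, mid=7, val=57
Step 4: lo=8, hi=8, mid=8, val=72

Not found


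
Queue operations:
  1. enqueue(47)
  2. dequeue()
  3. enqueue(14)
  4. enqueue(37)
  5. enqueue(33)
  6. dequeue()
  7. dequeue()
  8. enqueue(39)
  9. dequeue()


enqueue(47) -> [47]
dequeue()->47, []
enqueue(14) -> [14]
enqueue(37) -> [14, 37]
enqueue(33) -> [14, 37, 33]
dequeue()->14, [37, 33]
dequeue()->37, [33]
enqueue(39) -> [33, 39]
dequeue()->33, [39]

Final queue: [39]


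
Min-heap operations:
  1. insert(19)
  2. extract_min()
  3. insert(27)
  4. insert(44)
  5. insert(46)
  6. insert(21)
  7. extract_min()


insert(19) -> [19]
extract_min()->19, []
insert(27) -> [27]
insert(44) -> [27, 44]
insert(46) -> [27, 44, 46]
insert(21) -> [21, 27, 46, 44]
extract_min()->21, [27, 44, 46]

Final heap: [27, 44, 46]


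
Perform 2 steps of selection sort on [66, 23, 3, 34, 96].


Initial: [66, 23, 3, 34, 96]
Step 1: min=3 at 2
  Swap: [3, 23, 66, 34, 96]
Step 2: min=23 at 1
  Swap: [3, 23, 66, 34, 96]

After 2 steps: [3, 23, 66, 34, 96]


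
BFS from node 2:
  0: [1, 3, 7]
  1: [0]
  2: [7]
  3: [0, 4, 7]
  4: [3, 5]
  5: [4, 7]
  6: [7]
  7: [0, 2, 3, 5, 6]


Visit 2, enqueue [7]
Visit 7, enqueue [0, 3, 5, 6]
Visit 0, enqueue [1]
Visit 3, enqueue [4]
Visit 5, enqueue []
Visit 6, enqueue []
Visit 1, enqueue []
Visit 4, enqueue []

BFS order: [2, 7, 0, 3, 5, 6, 1, 4]


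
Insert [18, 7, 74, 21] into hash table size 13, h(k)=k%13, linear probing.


Insert 18: h=5 -> slot 5
Insert 7: h=7 -> slot 7
Insert 74: h=9 -> slot 9
Insert 21: h=8 -> slot 8

Table: [None, None, None, None, None, 18, None, 7, 21, 74, None, None, None]


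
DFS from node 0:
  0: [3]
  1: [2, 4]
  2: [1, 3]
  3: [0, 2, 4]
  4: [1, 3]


Visit 0, push [3]
Visit 3, push [4, 2]
Visit 2, push [1]
Visit 1, push [4]
Visit 4, push []

DFS order: [0, 3, 2, 1, 4]


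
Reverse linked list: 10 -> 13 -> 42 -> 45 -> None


Step 1: curr=10, set curr.next=prev(None) | reversed so far: 10
Step 2: curr=13, set curr.next=prev(10) | reversed so far: 13 -> 10
Step 3: curr=42, set curr.next=prev(13) | reversed so far: 42 -> 13 -> 10
Step 4: curr=45, set curr.next=prev(42) | reversed so far: 45 -> 42 -> 13 -> 10

45 -> 42 -> 13 -> 10 -> None


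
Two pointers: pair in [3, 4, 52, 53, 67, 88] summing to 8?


lo=0(3)+hi=5(88)=91
lo=0(3)+hi=4(67)=70
lo=0(3)+hi=3(53)=56
lo=0(3)+hi=2(52)=55
lo=0(3)+hi=1(4)=7

No pair found


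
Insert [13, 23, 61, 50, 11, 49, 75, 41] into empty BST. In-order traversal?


Insert 13: root
Insert 23: R from 13
Insert 61: R from 13 -> R from 23
Insert 50: R from 13 -> R from 23 -> L from 61
Insert 11: L from 13
Insert 49: R from 13 -> R from 23 -> L from 61 -> L from 50
Insert 75: R from 13 -> R from 23 -> R from 61
Insert 41: R from 13 -> R from 23 -> L from 61 -> L from 50 -> L from 49

In-order: [11, 13, 23, 41, 49, 50, 61, 75]
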